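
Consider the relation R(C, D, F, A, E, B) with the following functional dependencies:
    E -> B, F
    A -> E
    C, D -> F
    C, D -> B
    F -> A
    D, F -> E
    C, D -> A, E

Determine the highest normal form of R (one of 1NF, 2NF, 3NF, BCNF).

2NF

Candidate key: {C, D}. Prime attributes: {C, D}.
For E -> B, F we have {E}⁺ = {A, B, E, F}; {E} is not a superkey, so BCNF fails.
Because {B, F} are non-prime and the left side of E -> B, F is not a superkey, the relation is not in 3NF.
No non-prime attribute depends on a proper subset of any candidate key, so 2NF holds.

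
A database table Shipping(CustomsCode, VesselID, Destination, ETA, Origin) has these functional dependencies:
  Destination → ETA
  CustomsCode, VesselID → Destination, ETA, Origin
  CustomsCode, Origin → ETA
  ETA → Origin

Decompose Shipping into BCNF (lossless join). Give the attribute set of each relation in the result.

Candidate key of the original relation: {CustomsCode, VesselID}.
Within {CustomsCode, Destination, ETA, Origin, VesselID}: {Destination}⁺ ∩ {CustomsCode, Destination, ETA, Origin, VesselID} = {Destination, ETA, Origin}, not the whole set, so Destination → ETA, Origin violates BCNF; decompose into {Destination, ETA, Origin} and {CustomsCode, Destination, VesselID}.
Within {Destination, ETA, Origin}: {ETA}⁺ ∩ {Destination, ETA, Origin} = {ETA, Origin}, not the whole set, so ETA → Origin violates BCNF; decompose into {ETA, Origin} and {Destination, ETA}.
{ETA, Origin} is in BCNF.
{Destination, ETA} is in BCNF.
{CustomsCode, Destination, VesselID} is in BCNF.

{CustomsCode, Destination, VesselID}; {Destination, ETA}; {ETA, Origin}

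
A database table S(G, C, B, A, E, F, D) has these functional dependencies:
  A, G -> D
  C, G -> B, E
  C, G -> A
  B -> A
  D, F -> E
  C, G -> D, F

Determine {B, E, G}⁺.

{A, B, D, E, G}

Start with {B, E, G}.
B -> A applies; add {A} → now {A, B, E, G}.
A, G -> D applies; add {D} → now {A, B, D, E, G}.
No further FD applies.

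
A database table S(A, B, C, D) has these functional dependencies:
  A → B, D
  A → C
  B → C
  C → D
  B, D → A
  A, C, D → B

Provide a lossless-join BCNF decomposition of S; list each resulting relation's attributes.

Candidate keys of the original relation: {A}, {B}.
In {A, B, C, D}, {C} is not a superkey ({C}⁺ restricted to this set is {C, D}), so split on C → D into {C, D} and {A, B, C}.
{C, D} has no BCNF violation.
{A, B, C} has no BCNF violation.

{A, B, C}; {C, D}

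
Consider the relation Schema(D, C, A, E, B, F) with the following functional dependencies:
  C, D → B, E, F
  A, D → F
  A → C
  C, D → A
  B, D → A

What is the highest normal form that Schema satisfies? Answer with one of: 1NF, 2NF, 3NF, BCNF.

Candidate keys: {A, D}, {B, D}, {C, D}. Prime attributes: {A, B, C, D}.
A → C: {A}⁺ = {A, C}, which is not all of the attributes, so the left side is not a superkey — BCNF is violated.
Since {C} ⊆ prime attributes and every other non-superkey FD also has a prime right side, the schema is in 3NF.

3NF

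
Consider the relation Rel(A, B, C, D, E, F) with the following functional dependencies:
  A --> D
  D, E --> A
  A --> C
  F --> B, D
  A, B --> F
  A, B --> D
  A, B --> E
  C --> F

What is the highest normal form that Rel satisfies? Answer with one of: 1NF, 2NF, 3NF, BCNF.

1NF

Candidate keys: {A}, {C, E}, {D, E}, {E, F}. Prime attributes: {A, C, D, E, F}.
For F --> B, D we have {F}⁺ = {B, D, F}; {F} is not a superkey, so BCNF fails.
F --> B, D determines the non-prime attribute {B} from a non-superkey — 3NF is violated.
The proper key subset {C} of {C, E} determines non-prime {B}, so the relation is not even in 2NF.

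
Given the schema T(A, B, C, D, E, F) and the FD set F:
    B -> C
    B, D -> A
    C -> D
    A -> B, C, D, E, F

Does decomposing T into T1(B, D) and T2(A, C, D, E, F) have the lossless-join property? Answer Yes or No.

Common attributes: {D}; their closure is {D}.
T1 ⊄ {D} and T2 ⊄ {D}, so the split is lossy.

No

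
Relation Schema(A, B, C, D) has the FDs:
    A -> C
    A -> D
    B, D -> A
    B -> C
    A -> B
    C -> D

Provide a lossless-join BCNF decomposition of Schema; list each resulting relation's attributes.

Candidate keys of the original relation: {A}, {B}.
In {A, B, C, D}, {C} is not a superkey ({C}⁺ restricted to this set is {C, D}), so split on C -> D into {C, D} and {A, B, C}.
{C, D}: every determinant is a superkey — BCNF.
{A, B, C}: every determinant is a superkey — BCNF.

{A, B, C}; {C, D}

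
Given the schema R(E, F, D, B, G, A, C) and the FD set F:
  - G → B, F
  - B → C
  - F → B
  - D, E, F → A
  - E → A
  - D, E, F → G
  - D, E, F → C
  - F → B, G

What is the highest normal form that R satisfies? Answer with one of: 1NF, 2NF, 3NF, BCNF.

Candidate keys: {D, E, F}, {D, E, G}. Prime attributes: {D, E, F, G}.
For G → B, F we have {G}⁺ = {B, C, F, G}; {G} is not a superkey, so BCNF fails.
G → B, F has non-prime {B} on the right and a non-superkey on the left, so 3NF fails.
The proper key subset {E} of {D, E, F} determines non-prime {A}, so the relation is not even in 2NF.

1NF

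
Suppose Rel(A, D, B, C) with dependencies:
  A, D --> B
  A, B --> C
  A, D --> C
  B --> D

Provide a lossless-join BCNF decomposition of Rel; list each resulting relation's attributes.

{A, B, C}; {B, D}

Candidate keys of the original relation: {A, B}, {A, D}.
In {A, B, C, D}, {B} is not a superkey ({B}⁺ restricted to this set is {B, D}), so split on B --> D into {B, D} and {A, B, C}.
{B, D} is in BCNF.
{A, B, C} is in BCNF.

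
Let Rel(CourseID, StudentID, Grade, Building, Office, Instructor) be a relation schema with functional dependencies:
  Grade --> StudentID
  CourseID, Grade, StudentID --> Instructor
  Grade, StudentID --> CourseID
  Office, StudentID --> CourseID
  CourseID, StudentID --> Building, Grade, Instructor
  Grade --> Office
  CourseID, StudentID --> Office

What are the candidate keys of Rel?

{CourseID, StudentID}, {Grade}, {Office, StudentID}

{Grade}⁺ = {Building, CourseID, Grade, Instructor, Office, StudentID}, which is every attribute, so {Grade} is a candidate key.
{CourseID, StudentID}⁺ = {Building, CourseID, Grade, Instructor, Office, StudentID}, which is every attribute, so {CourseID, StudentID} is a candidate key.
{Office, StudentID}⁺ = {Building, CourseID, Grade, Instructor, Office, StudentID}, which is every attribute, so {Office, StudentID} is a candidate key.
Any other superkey properly contains one of these, so there are no further candidate keys.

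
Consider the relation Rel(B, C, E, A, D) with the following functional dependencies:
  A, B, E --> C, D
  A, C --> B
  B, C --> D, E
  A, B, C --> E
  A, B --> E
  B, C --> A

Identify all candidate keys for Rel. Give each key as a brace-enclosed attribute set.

{A, B}, {A, C}, {B, C}

Closure of {A, B} is {A, B, C, D, E}, the whole schema; {A, B} is a candidate key.
Closure of {A, C} is {A, B, C, D, E}, the whole schema; {A, C} is a candidate key.
Closure of {B, C} is {A, B, C, D, E}, the whole schema; {B, C} is a candidate key.
These are minimal and exhaustive — every other superkey contains one of them.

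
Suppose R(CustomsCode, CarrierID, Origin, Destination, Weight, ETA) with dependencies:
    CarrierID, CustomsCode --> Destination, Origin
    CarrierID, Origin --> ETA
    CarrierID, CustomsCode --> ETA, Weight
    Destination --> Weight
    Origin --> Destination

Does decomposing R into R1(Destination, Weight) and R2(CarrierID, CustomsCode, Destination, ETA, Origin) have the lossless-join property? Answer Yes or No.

Yes

The shared attributes are {Destination} and {Destination}⁺ = {Destination, Weight}.
This includes all of R1, so the common attributes are a superkey of R1 — the join is lossless.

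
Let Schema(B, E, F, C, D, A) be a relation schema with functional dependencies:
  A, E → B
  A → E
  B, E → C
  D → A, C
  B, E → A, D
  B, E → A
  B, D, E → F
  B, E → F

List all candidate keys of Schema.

{A}⁺ = {A, B, C, D, E, F}, which is every attribute, so {A} is a candidate key.
{D}⁺ = {A, B, C, D, E, F}, which is every attribute, so {D} is a candidate key.
{B, E}⁺ = {A, B, C, D, E, F}, which is every attribute, so {B, E} is a candidate key.
No proper subset of any of these is a key, and no other minimal superkey exists.

{A}, {B, E}, {D}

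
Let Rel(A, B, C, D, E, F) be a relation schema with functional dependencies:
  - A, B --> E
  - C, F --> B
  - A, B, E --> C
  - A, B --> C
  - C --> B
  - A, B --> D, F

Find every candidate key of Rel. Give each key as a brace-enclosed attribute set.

{A, B}, {A, C}

{A} never appears on the right of any FD, so every key must include it.
Closure of {A, B} is {A, B, C, D, E, F}, the whole schema; {A, B} is a candidate key.
Closure of {A, C} is {A, B, C, D, E, F}, the whole schema; {A, C} is a candidate key.
No proper subset of any of these is a key, and no other minimal superkey exists.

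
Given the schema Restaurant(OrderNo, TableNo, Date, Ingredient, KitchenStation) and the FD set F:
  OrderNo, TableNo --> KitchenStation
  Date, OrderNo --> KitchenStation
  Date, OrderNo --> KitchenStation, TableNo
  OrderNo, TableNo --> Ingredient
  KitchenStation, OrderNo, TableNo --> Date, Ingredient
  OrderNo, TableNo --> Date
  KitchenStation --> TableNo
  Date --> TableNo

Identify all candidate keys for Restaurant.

{Date, OrderNo}, {KitchenStation, OrderNo}, {OrderNo, TableNo}

{OrderNo} never appears on the right of any FD, so every key must include it.
{Date, OrderNo} is a candidate key since {Date, OrderNo}⁺ = {Date, Ingredient, KitchenStation, OrderNo, TableNo} covers every attribute.
{KitchenStation, OrderNo} is a candidate key since {KitchenStation, OrderNo}⁺ = {Date, Ingredient, KitchenStation, OrderNo, TableNo} covers every attribute.
{OrderNo, TableNo} is a candidate key since {OrderNo, TableNo}⁺ = {Date, Ingredient, KitchenStation, OrderNo, TableNo} covers every attribute.
These are minimal and exhaustive — every other superkey contains one of them.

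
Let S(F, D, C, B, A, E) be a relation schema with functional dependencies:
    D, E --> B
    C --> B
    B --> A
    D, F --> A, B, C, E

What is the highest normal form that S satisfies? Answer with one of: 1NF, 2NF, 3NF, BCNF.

Candidate key: {D, F}. Prime attributes: {D, F}.
D, E --> B breaks BCNF: {D, E}⁺ = {A, B, D, E}, so {D, E} is not a superkey.
Because {B} is non-prime and the left side of D, E --> B is not a superkey, the relation is not in 3NF.
No proper subset of a key has a non-prime attribute in its closure, so there is no partial dependency; 2NF holds.

2NF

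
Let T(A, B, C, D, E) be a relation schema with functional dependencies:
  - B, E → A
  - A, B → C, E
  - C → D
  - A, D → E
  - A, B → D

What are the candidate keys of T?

{A, B}, {B, E}

No FD produces {B}, so it must be in every candidate key.
{A, B}⁺ = {A, B, C, D, E} — all of the relation — so {A, B} is a candidate key.
{B, E}⁺ = {A, B, C, D, E} — all of the relation — so {B, E} is a candidate key.
No proper subset of any of these is a key, and no other minimal superkey exists.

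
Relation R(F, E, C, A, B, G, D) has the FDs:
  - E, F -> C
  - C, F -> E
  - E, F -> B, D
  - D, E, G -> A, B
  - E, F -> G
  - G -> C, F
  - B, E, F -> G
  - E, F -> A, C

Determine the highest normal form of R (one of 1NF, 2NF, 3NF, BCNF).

Candidate keys: {C, F}, {E, F}, {G}. Prime attributes: {C, E, F, G}.
Each dependency's left side is a superkey — BCNF holds.

BCNF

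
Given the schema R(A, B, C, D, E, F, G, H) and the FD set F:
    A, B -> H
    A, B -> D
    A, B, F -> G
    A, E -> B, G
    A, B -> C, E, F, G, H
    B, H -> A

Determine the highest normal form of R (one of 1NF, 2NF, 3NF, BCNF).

Candidate keys: {A, B}, {A, E}, {B, H}. Prime attributes: {A, B, E, H}.
The left-hand side of every FD is a superkey, so BCNF is satisfied.

BCNF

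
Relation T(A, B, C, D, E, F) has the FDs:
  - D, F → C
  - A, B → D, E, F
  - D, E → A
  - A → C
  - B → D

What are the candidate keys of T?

Attributes never on any right-hand side: {B} — every candidate key must contain it.
Closure of {A, B} is {A, B, C, D, E, F}, the whole schema; {A, B} is a candidate key.
Closure of {B, E} is {A, B, C, D, E, F}, the whole schema; {B, E} is a candidate key.
No proper subset of any of these is a key, and no other minimal superkey exists.

{A, B}, {B, E}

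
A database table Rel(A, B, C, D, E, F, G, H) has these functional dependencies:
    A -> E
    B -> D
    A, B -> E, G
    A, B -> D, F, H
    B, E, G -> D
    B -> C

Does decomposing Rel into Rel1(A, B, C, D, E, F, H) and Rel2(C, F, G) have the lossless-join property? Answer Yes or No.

No

Common attributes: {C, F}; their closure is {C, F}.
Neither Rel1 nor Rel2 is contained in that closure, so the decomposition is lossy.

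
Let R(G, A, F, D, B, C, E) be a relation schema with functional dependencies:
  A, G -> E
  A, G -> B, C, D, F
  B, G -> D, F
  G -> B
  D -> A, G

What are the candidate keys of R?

Closure of {D} is {A, B, C, D, E, F, G}, the whole schema; {D} is a candidate key.
Closure of {G} is {A, B, C, D, E, F, G}, the whole schema; {G} is a candidate key.
No proper subset of any of these is a key, and no other minimal superkey exists.

{D}, {G}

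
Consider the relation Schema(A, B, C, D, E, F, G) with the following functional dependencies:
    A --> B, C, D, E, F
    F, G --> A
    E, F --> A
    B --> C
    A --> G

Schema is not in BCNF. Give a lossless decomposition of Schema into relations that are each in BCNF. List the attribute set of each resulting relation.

{A, B, D, E, F, G}; {B, C}

Candidate keys of the original relation: {A}, {E, F}, {F, G}.
In {A, B, C, D, E, F, G}, {B} is not a superkey ({B}⁺ restricted to this set is {B, C}), so split on B --> C into {B, C} and {A, B, D, E, F, G}.
{B, C}: every determinant is a superkey — BCNF.
{A, B, D, E, F, G}: every determinant is a superkey — BCNF.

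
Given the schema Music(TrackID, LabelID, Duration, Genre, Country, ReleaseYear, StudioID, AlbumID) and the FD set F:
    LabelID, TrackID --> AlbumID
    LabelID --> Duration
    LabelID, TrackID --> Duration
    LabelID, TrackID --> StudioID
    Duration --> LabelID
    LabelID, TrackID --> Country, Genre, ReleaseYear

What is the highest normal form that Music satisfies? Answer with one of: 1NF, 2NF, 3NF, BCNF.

Candidate keys: {Duration, TrackID}, {LabelID, TrackID}. Prime attributes: {Duration, LabelID, TrackID}.
LabelID --> Duration breaks BCNF: {LabelID}⁺ = {Duration, LabelID}, so {LabelID} is not a superkey.
But every attribute on its right side ({Duration}) is prime, and the same holds for every other non-superkey FD, so 3NF still holds.

3NF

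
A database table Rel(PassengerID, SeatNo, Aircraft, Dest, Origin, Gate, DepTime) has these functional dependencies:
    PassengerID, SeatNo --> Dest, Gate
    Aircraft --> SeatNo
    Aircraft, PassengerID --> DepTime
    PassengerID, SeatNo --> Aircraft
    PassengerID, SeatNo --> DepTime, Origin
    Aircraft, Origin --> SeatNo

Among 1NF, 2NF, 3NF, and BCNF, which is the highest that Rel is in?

3NF

Candidate keys: {Aircraft, PassengerID}, {PassengerID, SeatNo}. Prime attributes: {Aircraft, PassengerID, SeatNo}.
Aircraft --> SeatNo breaks BCNF: {Aircraft}⁺ = {Aircraft, SeatNo}, so {Aircraft} is not a superkey.
Since {SeatNo} ⊆ prime attributes and every other non-superkey FD also has a prime right side, the schema is in 3NF.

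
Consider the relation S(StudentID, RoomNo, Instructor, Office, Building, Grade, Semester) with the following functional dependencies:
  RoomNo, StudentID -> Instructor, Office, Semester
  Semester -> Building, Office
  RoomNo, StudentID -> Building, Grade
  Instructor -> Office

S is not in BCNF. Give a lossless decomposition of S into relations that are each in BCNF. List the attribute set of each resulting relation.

Candidate key of the original relation: {RoomNo, StudentID}.
In {Building, Grade, Instructor, Office, RoomNo, Semester, StudentID}, {Semester} is not a superkey ({Semester}⁺ restricted to this set is {Building, Office, Semester}), so split on Semester -> Building, Office into {Building, Office, Semester} and {Grade, Instructor, RoomNo, Semester, StudentID}.
{Building, Office, Semester} has no BCNF violation.
{Grade, Instructor, RoomNo, Semester, StudentID} has no BCNF violation.

{Building, Office, Semester}; {Grade, Instructor, RoomNo, Semester, StudentID}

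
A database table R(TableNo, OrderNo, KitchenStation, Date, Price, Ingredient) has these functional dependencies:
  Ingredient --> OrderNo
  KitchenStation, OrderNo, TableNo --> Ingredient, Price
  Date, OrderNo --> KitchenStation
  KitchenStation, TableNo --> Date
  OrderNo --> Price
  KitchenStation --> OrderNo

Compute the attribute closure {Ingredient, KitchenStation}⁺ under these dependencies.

Start with {Ingredient, KitchenStation}.
Ingredient --> OrderNo applies; add {OrderNo} → now {Ingredient, KitchenStation, OrderNo}.
OrderNo --> Price applies; add {Price} → now {Ingredient, KitchenStation, OrderNo, Price}.
No further FD applies.

{Ingredient, KitchenStation, OrderNo, Price}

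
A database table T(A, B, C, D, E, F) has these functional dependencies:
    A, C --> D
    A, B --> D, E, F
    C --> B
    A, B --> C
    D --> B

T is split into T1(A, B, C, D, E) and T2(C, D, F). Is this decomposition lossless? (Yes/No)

The shared attributes are {C, D} and {C, D}⁺ = {B, C, D}.
T1 ⊄ {B, C, D} and T2 ⊄ {B, C, D}, so the split is lossy.

No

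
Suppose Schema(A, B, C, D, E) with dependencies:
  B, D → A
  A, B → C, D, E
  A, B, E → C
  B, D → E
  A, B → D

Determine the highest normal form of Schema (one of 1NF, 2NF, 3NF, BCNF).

Candidate keys: {A, B}, {B, D}. Prime attributes: {A, B, D}.
The left-hand side of every FD is a superkey, so BCNF is satisfied.

BCNF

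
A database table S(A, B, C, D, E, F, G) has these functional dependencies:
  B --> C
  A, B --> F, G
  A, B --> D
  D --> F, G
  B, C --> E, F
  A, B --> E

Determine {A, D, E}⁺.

{A, D, E, F, G}

Start with {A, D, E}.
D --> F, G applies; add {F, G} → now {A, D, E, F, G}.
No further FD applies.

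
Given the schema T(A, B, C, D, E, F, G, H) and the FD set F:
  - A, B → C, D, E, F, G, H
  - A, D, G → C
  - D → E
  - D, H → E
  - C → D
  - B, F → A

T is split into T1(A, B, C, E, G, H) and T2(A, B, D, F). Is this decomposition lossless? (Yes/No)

Yes

Common attributes: {A, B}; their closure is {A, B, C, D, E, F, G, H}.
This includes all of T1, so the common attributes are a superkey of T1 — the join is lossless.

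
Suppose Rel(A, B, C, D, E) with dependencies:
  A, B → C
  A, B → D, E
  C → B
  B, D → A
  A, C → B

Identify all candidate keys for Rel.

{A, B}, {A, C}, {B, D}, {C, D}

{A, B}⁺ = {A, B, C, D, E} — all of the relation — so {A, B} is a candidate key.
{A, C}⁺ = {A, B, C, D, E} — all of the relation — so {A, C} is a candidate key.
{B, D}⁺ = {A, B, C, D, E} — all of the relation — so {B, D} is a candidate key.
{C, D}⁺ = {A, B, C, D, E} — all of the relation — so {C, D} is a candidate key.
Any other superkey properly contains one of these, so there are no further candidate keys.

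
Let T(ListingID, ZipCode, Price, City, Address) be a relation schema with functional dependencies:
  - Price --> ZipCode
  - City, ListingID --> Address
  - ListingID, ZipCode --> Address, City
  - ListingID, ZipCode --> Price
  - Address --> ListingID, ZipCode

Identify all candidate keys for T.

{Address}, {City, ListingID}, {ListingID, Price}, {ListingID, ZipCode}

{Address}⁺ = {Address, City, ListingID, Price, ZipCode} — all of the relation — so {Address} is a candidate key.
{City, ListingID}⁺ = {Address, City, ListingID, Price, ZipCode} — all of the relation — so {City, ListingID} is a candidate key.
{ListingID, Price}⁺ = {Address, City, ListingID, Price, ZipCode} — all of the relation — so {ListingID, Price} is a candidate key.
{ListingID, ZipCode}⁺ = {Address, City, ListingID, Price, ZipCode} — all of the relation — so {ListingID, ZipCode} is a candidate key.
These are minimal and exhaustive — every other superkey contains one of them.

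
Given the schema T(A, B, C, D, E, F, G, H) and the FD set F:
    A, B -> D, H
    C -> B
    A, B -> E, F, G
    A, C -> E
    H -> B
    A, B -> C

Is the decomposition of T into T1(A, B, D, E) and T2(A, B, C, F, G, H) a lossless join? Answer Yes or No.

Yes

Common attributes: {A, B}; their closure is {A, B, C, D, E, F, G, H}.
T1 is contained in that closure, so T1 ∩ T2 -> T1 holds and the join is lossless.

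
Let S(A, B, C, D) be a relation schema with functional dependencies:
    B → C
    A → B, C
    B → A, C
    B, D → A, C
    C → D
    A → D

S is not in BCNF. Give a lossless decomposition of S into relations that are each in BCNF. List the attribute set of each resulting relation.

{A, B, C}; {C, D}

Candidate keys of the original relation: {A}, {B}.
In {A, B, C, D}, {C} is not a superkey ({C}⁺ restricted to this set is {C, D}), so split on C → D into {C, D} and {A, B, C}.
{C, D} has no BCNF violation.
{A, B, C} has no BCNF violation.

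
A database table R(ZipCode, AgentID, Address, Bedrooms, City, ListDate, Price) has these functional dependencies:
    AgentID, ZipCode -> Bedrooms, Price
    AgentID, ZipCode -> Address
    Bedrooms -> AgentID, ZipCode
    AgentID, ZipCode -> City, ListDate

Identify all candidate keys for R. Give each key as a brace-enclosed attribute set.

{AgentID, ZipCode}, {Bedrooms}

Closure of {Bedrooms} is {Address, AgentID, Bedrooms, City, ListDate, Price, ZipCode}, the whole schema; {Bedrooms} is a candidate key.
Closure of {AgentID, ZipCode} is {Address, AgentID, Bedrooms, City, ListDate, Price, ZipCode}, the whole schema; {AgentID, ZipCode} is a candidate key.
These are minimal and exhaustive — every other superkey contains one of them.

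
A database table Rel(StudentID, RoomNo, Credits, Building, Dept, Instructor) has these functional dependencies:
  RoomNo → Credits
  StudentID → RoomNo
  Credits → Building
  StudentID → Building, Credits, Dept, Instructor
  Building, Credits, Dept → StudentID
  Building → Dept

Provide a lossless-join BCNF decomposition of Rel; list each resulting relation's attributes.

Candidate keys of the original relation: {Credits}, {RoomNo}, {StudentID}.
Within {Building, Credits, Dept, Instructor, RoomNo, StudentID}: {Building}⁺ ∩ {Building, Credits, Dept, Instructor, RoomNo, StudentID} = {Building, Dept}, not the whole set, so Building → Dept violates BCNF; decompose into {Building, Dept} and {Building, Credits, Instructor, RoomNo, StudentID}.
{Building, Dept} has no BCNF violation.
{Building, Credits, Instructor, RoomNo, StudentID} has no BCNF violation.

{Building, Credits, Instructor, RoomNo, StudentID}; {Building, Dept}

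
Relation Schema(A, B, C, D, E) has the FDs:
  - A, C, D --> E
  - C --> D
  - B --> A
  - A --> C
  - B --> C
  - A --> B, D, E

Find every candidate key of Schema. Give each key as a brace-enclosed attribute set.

{A}, {B}

Closure of {A} is {A, B, C, D, E}, the whole schema; {A} is a candidate key.
Closure of {B} is {A, B, C, D, E}, the whole schema; {B} is a candidate key.
No proper subset of any of these is a key, and no other minimal superkey exists.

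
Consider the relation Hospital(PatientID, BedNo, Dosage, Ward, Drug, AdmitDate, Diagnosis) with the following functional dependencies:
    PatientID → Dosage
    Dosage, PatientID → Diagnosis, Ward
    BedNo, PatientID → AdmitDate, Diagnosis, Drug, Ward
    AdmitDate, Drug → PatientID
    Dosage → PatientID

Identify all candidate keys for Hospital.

No FD produces {BedNo}, so it must be in every candidate key.
{BedNo, Dosage}⁺ = {AdmitDate, BedNo, Diagnosis, Dosage, Drug, PatientID, Ward} — all of the relation — so {BedNo, Dosage} is a candidate key.
{BedNo, PatientID}⁺ = {AdmitDate, BedNo, Diagnosis, Dosage, Drug, PatientID, Ward} — all of the relation — so {BedNo, PatientID} is a candidate key.
{AdmitDate, BedNo, Drug}⁺ = {AdmitDate, BedNo, Diagnosis, Dosage, Drug, PatientID, Ward} — all of the relation — so {AdmitDate, BedNo, Drug} is a candidate key.
Any other superkey properly contains one of these, so there are no further candidate keys.

{AdmitDate, BedNo, Drug}, {BedNo, Dosage}, {BedNo, PatientID}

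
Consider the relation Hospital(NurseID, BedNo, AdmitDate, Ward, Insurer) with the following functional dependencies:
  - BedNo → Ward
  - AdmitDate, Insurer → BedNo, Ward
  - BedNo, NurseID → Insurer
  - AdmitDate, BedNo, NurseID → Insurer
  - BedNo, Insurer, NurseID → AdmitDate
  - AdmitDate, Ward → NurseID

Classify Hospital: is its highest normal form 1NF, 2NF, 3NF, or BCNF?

Candidate keys: {AdmitDate, BedNo}, {AdmitDate, Insurer}, {BedNo, NurseID}. Prime attributes: {AdmitDate, BedNo, Insurer, NurseID}.
For BedNo → Ward we have {BedNo}⁺ = {BedNo, Ward}; {BedNo} is not a superkey, so BCNF fails.
BedNo → Ward has non-prime {Ward} on the right and a non-superkey on the left, so 3NF fails.
{BedNo} is a proper subset of the key {AdmitDate, BedNo}, and {BedNo}⁺ contains the non-prime attribute {Ward} — a partial dependency, so 2NF is violated.

1NF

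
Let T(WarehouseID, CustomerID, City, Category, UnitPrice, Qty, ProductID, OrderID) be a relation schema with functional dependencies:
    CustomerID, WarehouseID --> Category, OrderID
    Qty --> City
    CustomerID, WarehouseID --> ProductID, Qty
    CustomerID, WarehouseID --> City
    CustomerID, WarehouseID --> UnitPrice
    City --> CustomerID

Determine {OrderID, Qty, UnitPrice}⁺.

{City, CustomerID, OrderID, Qty, UnitPrice}

Start with {OrderID, Qty, UnitPrice}.
Qty --> City applies; add {City} → now {City, OrderID, Qty, UnitPrice}.
City --> CustomerID applies; add {CustomerID} → now {City, CustomerID, OrderID, Qty, UnitPrice}.
No further FD applies.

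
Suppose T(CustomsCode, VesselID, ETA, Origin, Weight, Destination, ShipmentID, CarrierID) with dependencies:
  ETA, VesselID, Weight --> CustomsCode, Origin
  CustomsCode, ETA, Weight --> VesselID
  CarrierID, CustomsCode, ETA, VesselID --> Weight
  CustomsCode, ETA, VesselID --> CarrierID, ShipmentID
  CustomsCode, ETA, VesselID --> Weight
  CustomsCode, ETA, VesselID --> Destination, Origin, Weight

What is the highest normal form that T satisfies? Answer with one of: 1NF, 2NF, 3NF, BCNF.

Candidate keys: {CustomsCode, ETA, VesselID}, {CustomsCode, ETA, Weight}, {ETA, VesselID, Weight}. Prime attributes: {CustomsCode, ETA, VesselID, Weight}.
The left-hand side of every FD is a superkey, so BCNF is satisfied.

BCNF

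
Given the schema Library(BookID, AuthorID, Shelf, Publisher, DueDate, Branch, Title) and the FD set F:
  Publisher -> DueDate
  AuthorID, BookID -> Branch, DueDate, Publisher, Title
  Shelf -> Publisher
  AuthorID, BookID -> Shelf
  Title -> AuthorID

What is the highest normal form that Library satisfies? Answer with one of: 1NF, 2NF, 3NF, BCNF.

2NF

Candidate keys: {AuthorID, BookID}, {BookID, Title}. Prime attributes: {AuthorID, BookID, Title}.
Publisher -> DueDate: {Publisher}⁺ = {DueDate, Publisher}, which is not all of the attributes, so the left side is not a superkey — BCNF is violated.
Publisher -> DueDate determines the non-prime attribute {DueDate} from a non-superkey — 3NF is violated.
No proper subset of a key has a non-prime attribute in its closure, so there is no partial dependency; 2NF holds.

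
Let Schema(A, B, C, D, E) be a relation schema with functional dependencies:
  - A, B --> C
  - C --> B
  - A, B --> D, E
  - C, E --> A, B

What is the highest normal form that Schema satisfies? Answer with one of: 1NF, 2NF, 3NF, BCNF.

Candidate keys: {A, B}, {A, C}, {C, E}. Prime attributes: {A, B, C, E}.
C --> B breaks BCNF: {C}⁺ = {B, C}, so {C} is not a superkey.
Its right-hand attributes {B} are all prime, as are those of every other non-superkey FD — the relation is in 3NF.

3NF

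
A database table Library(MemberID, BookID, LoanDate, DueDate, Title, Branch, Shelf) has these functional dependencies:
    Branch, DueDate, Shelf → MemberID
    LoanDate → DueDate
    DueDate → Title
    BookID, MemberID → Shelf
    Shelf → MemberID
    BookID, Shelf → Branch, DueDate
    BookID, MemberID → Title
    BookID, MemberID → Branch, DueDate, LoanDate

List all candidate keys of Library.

{BookID} never appears on the right of any FD, so every key must include it.
{BookID, MemberID}⁺ = {BookID, Branch, DueDate, LoanDate, MemberID, Shelf, Title}, which is every attribute, so {BookID, MemberID} is a candidate key.
{BookID, Shelf}⁺ = {BookID, Branch, DueDate, LoanDate, MemberID, Shelf, Title}, which is every attribute, so {BookID, Shelf} is a candidate key.
No proper subset of any of these is a key, and no other minimal superkey exists.

{BookID, MemberID}, {BookID, Shelf}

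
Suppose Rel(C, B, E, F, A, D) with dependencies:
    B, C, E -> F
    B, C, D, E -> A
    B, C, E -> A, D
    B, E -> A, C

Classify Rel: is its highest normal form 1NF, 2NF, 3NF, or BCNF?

BCNF

Candidate key: {B, E}. Prime attributes: {B, E}.
Every FD has a superkey on the left, so the relation is in BCNF.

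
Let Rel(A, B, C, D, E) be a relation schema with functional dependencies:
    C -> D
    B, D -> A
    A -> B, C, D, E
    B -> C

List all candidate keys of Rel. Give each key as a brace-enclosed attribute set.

{A}, {B}

{A} is a candidate key since {A}⁺ = {A, B, C, D, E} covers every attribute.
{B} is a candidate key since {B}⁺ = {A, B, C, D, E} covers every attribute.
Any other superkey properly contains one of these, so there are no further candidate keys.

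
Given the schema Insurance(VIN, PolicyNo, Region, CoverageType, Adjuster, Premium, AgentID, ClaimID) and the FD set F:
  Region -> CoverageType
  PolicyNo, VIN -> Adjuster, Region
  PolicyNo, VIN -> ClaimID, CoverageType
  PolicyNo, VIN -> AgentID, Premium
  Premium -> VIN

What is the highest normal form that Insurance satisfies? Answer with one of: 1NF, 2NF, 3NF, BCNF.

Candidate keys: {PolicyNo, Premium}, {PolicyNo, VIN}. Prime attributes: {PolicyNo, Premium, VIN}.
For Region -> CoverageType we have {Region}⁺ = {CoverageType, Region}; {Region} is not a superkey, so BCNF fails.
Region -> CoverageType has non-prime {CoverageType} on the right and a non-superkey on the left, so 3NF fails.
Checking every proper subset of each key, none determines a non-prime attribute — 2NF is satisfied.

2NF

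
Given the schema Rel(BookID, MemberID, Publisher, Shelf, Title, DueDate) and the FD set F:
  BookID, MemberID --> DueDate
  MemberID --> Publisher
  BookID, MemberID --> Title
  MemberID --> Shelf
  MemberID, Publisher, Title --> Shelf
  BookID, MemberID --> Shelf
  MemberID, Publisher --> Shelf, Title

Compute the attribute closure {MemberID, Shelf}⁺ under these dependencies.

Start with {MemberID, Shelf}.
MemberID --> Publisher applies; add {Publisher} → now {MemberID, Publisher, Shelf}.
MemberID, Publisher --> Shelf, Title applies; add {Title} → now {MemberID, Publisher, Shelf, Title}.
No further FD applies.

{MemberID, Publisher, Shelf, Title}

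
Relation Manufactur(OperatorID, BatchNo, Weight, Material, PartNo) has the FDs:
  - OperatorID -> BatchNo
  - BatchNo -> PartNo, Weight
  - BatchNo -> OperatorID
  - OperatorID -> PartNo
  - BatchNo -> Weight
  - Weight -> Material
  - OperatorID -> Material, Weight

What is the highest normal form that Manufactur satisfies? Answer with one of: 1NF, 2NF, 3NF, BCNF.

2NF

Candidate keys: {BatchNo}, {OperatorID}. Prime attributes: {BatchNo, OperatorID}.
Weight -> Material: {Weight}⁺ = {Material, Weight}, which is not all of the attributes, so the left side is not a superkey — BCNF is violated.
Weight -> Material determines the non-prime attribute {Material} from a non-superkey — 3NF is violated.
All keys have size 1, which rules out partial dependencies — 2NF is satisfied.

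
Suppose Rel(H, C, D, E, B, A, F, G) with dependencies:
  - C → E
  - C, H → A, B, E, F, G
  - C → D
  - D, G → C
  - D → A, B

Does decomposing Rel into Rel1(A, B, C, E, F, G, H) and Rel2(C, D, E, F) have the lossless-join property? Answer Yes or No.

Common attributes: {C, E, F}; their closure is {A, B, C, D, E, F}.
Rel2 is contained in that closure, so Rel1 ∩ Rel2 → Rel2 holds and the join is lossless.

Yes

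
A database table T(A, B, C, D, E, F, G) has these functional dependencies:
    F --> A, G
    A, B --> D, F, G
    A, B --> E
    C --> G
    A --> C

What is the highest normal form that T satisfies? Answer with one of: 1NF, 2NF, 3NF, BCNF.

Candidate keys: {A, B}, {B, F}. Prime attributes: {A, B, F}.
For F --> A, G we have {F}⁺ = {A, C, F, G}; {F} is not a superkey, so BCNF fails.
F --> A, G determines the non-prime attribute {G} from a non-superkey — 3NF is violated.
The proper key subset {A} of {A, B} determines non-prime {C, G}, so the relation is not even in 2NF.

1NF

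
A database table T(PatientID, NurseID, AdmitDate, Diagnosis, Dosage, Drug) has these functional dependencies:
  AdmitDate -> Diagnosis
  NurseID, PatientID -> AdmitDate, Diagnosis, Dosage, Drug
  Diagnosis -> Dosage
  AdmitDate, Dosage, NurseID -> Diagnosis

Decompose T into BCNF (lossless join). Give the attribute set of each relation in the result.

{AdmitDate, Diagnosis}; {AdmitDate, Drug, NurseID, PatientID}; {Diagnosis, Dosage}

Candidate key of the original relation: {NurseID, PatientID}.
{AdmitDate, Diagnosis, Dosage, Drug, NurseID, PatientID}: {AdmitDate} determines {AdmitDate, Diagnosis, Dosage} here but is not a superkey — split on AdmitDate -> Diagnosis, Dosage, giving {AdmitDate, Diagnosis, Dosage} and {AdmitDate, Drug, NurseID, PatientID}.
{AdmitDate, Diagnosis, Dosage}: {Diagnosis} determines {Diagnosis, Dosage} here but is not a superkey — split on Diagnosis -> Dosage, giving {Diagnosis, Dosage} and {AdmitDate, Diagnosis}.
{Diagnosis, Dosage} has no BCNF violation.
{AdmitDate, Diagnosis} has no BCNF violation.
{AdmitDate, Drug, NurseID, PatientID} has no BCNF violation.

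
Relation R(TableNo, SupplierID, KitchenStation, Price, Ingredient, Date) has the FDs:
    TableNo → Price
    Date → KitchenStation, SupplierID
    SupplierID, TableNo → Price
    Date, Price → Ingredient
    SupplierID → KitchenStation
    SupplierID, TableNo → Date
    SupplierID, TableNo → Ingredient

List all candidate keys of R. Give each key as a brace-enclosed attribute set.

{Date, TableNo}, {SupplierID, TableNo}

No FD produces {TableNo}, so it must be in every candidate key.
{Date, TableNo}⁺ = {Date, Ingredient, KitchenStation, Price, SupplierID, TableNo}, which is every attribute, so {Date, TableNo} is a candidate key.
{SupplierID, TableNo}⁺ = {Date, Ingredient, KitchenStation, Price, SupplierID, TableNo}, which is every attribute, so {SupplierID, TableNo} is a candidate key.
No proper subset of any of these is a key, and no other minimal superkey exists.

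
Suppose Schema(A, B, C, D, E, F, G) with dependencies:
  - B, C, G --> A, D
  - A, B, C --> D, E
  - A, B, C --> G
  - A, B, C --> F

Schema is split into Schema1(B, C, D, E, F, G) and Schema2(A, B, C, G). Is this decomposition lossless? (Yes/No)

Schema1 ∩ Schema2 = {B, C, G}; its closure under F is {A, B, C, D, E, F, G}.
Schema1 is contained in that closure, so Schema1 ∩ Schema2 --> Schema1 holds and the join is lossless.

Yes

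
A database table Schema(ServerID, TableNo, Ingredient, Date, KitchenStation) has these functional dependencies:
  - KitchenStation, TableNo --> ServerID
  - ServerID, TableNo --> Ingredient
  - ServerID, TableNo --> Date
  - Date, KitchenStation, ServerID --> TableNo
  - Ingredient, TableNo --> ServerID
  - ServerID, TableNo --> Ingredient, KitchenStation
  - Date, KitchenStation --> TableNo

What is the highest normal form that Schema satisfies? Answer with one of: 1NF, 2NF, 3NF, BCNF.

Candidate keys: {Date, KitchenStation}, {Ingredient, TableNo}, {KitchenStation, TableNo}, {ServerID, TableNo}. Prime attributes: {Date, Ingredient, KitchenStation, ServerID, TableNo}.
The left-hand side of every FD is a superkey, so BCNF is satisfied.

BCNF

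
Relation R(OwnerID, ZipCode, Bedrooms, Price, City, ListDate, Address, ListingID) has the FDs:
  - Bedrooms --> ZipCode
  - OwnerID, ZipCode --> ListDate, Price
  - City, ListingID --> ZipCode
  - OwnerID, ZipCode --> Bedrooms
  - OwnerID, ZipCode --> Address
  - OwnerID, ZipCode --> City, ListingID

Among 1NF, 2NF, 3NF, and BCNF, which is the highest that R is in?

Candidate keys: {Bedrooms, OwnerID}, {City, ListingID, OwnerID}, {OwnerID, ZipCode}. Prime attributes: {Bedrooms, City, ListingID, OwnerID, ZipCode}.
Bedrooms --> ZipCode breaks BCNF: {Bedrooms}⁺ = {Bedrooms, ZipCode}, so {Bedrooms} is not a superkey.
Since {ZipCode} ⊆ prime attributes and every other non-superkey FD also has a prime right side, the schema is in 3NF.

3NF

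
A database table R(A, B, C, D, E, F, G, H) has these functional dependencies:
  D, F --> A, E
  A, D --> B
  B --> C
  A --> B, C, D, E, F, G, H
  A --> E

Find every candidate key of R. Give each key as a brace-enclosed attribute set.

{A}, {D, F}

{A}⁺ = {A, B, C, D, E, F, G, H} — all of the relation — so {A} is a candidate key.
{D, F}⁺ = {A, B, C, D, E, F, G, H} — all of the relation — so {D, F} is a candidate key.
No proper subset of any of these is a key, and no other minimal superkey exists.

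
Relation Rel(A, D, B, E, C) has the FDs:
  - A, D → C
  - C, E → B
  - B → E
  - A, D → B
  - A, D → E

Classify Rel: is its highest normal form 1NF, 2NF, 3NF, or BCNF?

2NF

Candidate key: {A, D}. Prime attributes: {A, D}.
C, E → B breaks BCNF: {C, E}⁺ = {B, C, E}, so {C, E} is not a superkey.
Because {B} is non-prime and the left side of C, E → B is not a superkey, the relation is not in 3NF.
Checking every proper subset of each key, none determines a non-prime attribute — 2NF is satisfied.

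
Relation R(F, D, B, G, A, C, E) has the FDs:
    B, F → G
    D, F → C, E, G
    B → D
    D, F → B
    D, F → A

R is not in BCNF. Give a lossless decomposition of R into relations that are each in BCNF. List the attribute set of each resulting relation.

Candidate keys of the original relation: {B, F}, {D, F}.
Within {A, B, C, D, E, F, G}: {B}⁺ ∩ {A, B, C, D, E, F, G} = {B, D}, not the whole set, so B → D violates BCNF; decompose into {B, D} and {A, B, C, E, F, G}.
{B, D} has no BCNF violation.
{A, B, C, E, F, G} has no BCNF violation.

{A, B, C, E, F, G}; {B, D}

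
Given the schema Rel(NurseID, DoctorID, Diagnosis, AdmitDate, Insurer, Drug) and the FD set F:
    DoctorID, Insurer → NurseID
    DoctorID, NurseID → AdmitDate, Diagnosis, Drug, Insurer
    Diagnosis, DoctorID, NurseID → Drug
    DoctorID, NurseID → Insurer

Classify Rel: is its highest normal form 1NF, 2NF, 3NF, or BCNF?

BCNF

Candidate keys: {DoctorID, Insurer}, {DoctorID, NurseID}. Prime attributes: {DoctorID, Insurer, NurseID}.
Each dependency's left side is a superkey — BCNF holds.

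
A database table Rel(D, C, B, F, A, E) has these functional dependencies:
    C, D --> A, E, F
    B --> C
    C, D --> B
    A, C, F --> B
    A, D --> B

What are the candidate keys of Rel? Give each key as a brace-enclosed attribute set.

{A, D}, {B, D}, {C, D}

No FD produces {D}, so it must be in every candidate key.
{A, D}⁺ = {A, B, C, D, E, F}, which is every attribute, so {A, D} is a candidate key.
{B, D}⁺ = {A, B, C, D, E, F}, which is every attribute, so {B, D} is a candidate key.
{C, D}⁺ = {A, B, C, D, E, F}, which is every attribute, so {C, D} is a candidate key.
Any other superkey properly contains one of these, so there are no further candidate keys.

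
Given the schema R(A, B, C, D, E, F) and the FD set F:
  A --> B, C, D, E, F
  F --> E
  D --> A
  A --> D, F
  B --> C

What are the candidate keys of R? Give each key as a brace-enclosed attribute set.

{A}, {D}

{A}⁺ = {A, B, C, D, E, F} — all of the relation — so {A} is a candidate key.
{D}⁺ = {A, B, C, D, E, F} — all of the relation — so {D} is a candidate key.
Any other superkey properly contains one of these, so there are no further candidate keys.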